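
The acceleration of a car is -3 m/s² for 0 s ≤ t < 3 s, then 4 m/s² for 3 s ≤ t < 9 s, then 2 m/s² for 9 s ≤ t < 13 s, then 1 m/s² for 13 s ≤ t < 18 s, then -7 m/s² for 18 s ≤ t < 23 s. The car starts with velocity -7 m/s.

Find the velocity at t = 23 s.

Δv equals the area under the a-t graph; then v = v₀ + Δv.
0–3 s: -3 × 3 = -9 m/s
3–9 s: 4 × 6 = 24 m/s
9–13 s: 2 × 4 = 8 m/s
13–18 s: 1 × 5 = 5 m/s
18–23 s: -7 × 5 = -35 m/s
Δv = -7 m/s, so v(23) = -7 + (-7) = -14 m/s.

-14 m/s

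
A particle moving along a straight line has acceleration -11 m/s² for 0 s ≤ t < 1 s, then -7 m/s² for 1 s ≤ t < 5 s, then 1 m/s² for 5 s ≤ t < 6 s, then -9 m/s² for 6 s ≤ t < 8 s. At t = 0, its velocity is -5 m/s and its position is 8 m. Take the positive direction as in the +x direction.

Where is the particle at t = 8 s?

-270 m

On each constant-a segment, Δv = aΔt and Δx = v₀Δt + ½aΔt²; chain segment to segment.
0–1 s: v starts -5 m/s; Δx = -5·1 + ½·-11·1² = -10.5 m; v ends -16 m/s.
1–5 s: v starts -16 m/s; Δx = -16·4 + ½·-7·4² = -120 m; v ends -44 m/s.
5–6 s: v starts -44 m/s; Δx = -44·1 + ½·1·1² = -43.5 m; v ends -43 m/s.
6–8 s: v starts -43 m/s; Δx = -43·2 + ½·-9·2² = -104 m; v ends -61 m/s.
x(8) = 8 + Σ Δx = -270 m.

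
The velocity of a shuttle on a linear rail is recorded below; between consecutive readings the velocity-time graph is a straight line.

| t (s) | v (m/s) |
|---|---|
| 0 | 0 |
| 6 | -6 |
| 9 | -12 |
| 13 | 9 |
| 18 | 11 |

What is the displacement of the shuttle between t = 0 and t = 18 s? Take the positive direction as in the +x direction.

Net displacement equals the area under the velocity-time graph (areas below the axis count negative).
0–6 s: ½(0 + -6)(6) = -18 m
6–9 s: ½(-6 + -12)(3) = -27 m
9–13 s: ½(-12 + 9)(4) = -6 m
13–18 s: ½(9 + 11)(5) = 50 m
Net displacement = -1 m

-1 m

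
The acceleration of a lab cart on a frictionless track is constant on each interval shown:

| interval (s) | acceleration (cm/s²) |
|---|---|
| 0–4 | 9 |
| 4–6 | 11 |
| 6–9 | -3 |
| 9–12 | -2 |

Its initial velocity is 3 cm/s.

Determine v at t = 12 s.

46 cm/s

Δv equals the area under the a-t graph; then v = v₀ + Δv.
0–4 s: 9 × 4 = 36 cm/s
4–6 s: 11 × 2 = 22 cm/s
6–9 s: -3 × 3 = -9 cm/s
9–12 s: -2 × 3 = -6 cm/s
Δv = 43 cm/s, so v(12) = 3 + (43) = 46 cm/s.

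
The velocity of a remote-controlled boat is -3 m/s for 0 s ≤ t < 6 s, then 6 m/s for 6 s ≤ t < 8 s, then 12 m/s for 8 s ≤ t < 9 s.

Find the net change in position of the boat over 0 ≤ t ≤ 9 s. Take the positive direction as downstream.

6 m

Net displacement equals the area under the velocity-time graph (areas below the axis count negative).
0–6 s: -3 × 6 = -18 m
6–8 s: 6 × 2 = 12 m
8–9 s: 12 × 1 = 12 m
Net displacement = 6 m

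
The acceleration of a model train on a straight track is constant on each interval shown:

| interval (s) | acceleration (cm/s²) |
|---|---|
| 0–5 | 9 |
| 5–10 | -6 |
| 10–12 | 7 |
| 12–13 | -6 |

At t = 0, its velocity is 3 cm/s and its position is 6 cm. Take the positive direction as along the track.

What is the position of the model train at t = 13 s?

On each constant-a segment, Δv = aΔt and Δx = v₀Δt + ½aΔt²; chain segment to segment.
0–5 s: v starts 3 cm/s; Δx = 3·5 + ½·9·5² = 127.5 cm; v ends 48 cm/s.
5–10 s: v starts 48 cm/s; Δx = 48·5 + ½·-6·5² = 165 cm; v ends 18 cm/s.
10–12 s: v starts 18 cm/s; Δx = 18·2 + ½·7·2² = 50 cm; v ends 32 cm/s.
12–13 s: v starts 32 cm/s; Δx = 32·1 + ½·-6·1² = 29 cm; v ends 26 cm/s.
x(13) = 6 + Σ Δx = 377.5 cm.

377.5 cm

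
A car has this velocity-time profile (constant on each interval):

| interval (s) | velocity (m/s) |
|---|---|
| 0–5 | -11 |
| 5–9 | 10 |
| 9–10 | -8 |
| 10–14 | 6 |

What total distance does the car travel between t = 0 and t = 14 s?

127 m

Distance (not displacement) is the total path length: add the absolute areas under v-t.
0–5 s: |-11| × 5 = 55 m
5–9 s: |10| × 4 = 40 m
9–10 s: |-8| × 1 = 8 m
10–14 s: |6| × 4 = 24 m
Total distance = 127 m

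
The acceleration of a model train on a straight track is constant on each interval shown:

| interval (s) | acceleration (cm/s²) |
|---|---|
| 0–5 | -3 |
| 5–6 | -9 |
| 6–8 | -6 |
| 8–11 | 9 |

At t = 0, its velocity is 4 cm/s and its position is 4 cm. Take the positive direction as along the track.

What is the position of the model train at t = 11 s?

On each constant-a segment, Δv = aΔt and Δx = v₀Δt + ½aΔt²; chain segment to segment.
0–5 s: v starts 4 cm/s; Δx = 4·5 + ½·-3·5² = -17.5 cm; v ends -11 cm/s.
5–6 s: v starts -11 cm/s; Δx = -11·1 + ½·-9·1² = -15.5 cm; v ends -20 cm/s.
6–8 s: v starts -20 cm/s; Δx = -20·2 + ½·-6·2² = -52 cm; v ends -32 cm/s.
8–11 s: v starts -32 cm/s; Δx = -32·3 + ½·9·3² = -55.5 cm; v ends -5 cm/s.
x(11) = 4 + Σ Δx = -136.5 cm.

-136.5 cm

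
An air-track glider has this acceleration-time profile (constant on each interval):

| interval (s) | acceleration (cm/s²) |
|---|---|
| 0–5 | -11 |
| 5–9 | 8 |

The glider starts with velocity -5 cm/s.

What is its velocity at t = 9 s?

Δv equals the area under the a-t graph; then v = v₀ + Δv.
0–5 s: -11 × 5 = -55 cm/s
5–9 s: 8 × 4 = 32 cm/s
Δv = -23 cm/s, so v(9) = -5 + (-23) = -28 cm/s.

-28 cm/s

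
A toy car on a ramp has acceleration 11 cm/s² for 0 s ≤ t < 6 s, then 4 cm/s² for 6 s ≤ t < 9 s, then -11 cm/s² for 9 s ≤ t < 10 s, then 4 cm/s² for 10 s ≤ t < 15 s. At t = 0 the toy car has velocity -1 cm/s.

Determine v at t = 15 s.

Δv equals the area under the a-t graph; then v = v₀ + Δv.
0–6 s: 11 × 6 = 66 cm/s
6–9 s: 4 × 3 = 12 cm/s
9–10 s: -11 × 1 = -11 cm/s
10–15 s: 4 × 5 = 20 cm/s
Δv = 87 cm/s, so v(15) = -1 + (87) = 86 cm/s.

86 cm/s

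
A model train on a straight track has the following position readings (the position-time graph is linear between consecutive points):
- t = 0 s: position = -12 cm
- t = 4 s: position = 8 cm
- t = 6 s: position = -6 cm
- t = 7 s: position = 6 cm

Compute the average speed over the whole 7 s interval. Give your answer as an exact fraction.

46/7 cm/s

Average speed = (total path length)/(elapsed time); on a piecewise-linear x-t graph the path length is Σ|Δx|.
0–4 s: |Δx| = |8 − -12| = 20 cm
4–6 s: |Δx| = |-6 − 8| = 14 cm
6–7 s: |Δx| = |6 − -6| = 12 cm
Total path = 46 cm; average speed = 46/7 = 46/7 cm/s.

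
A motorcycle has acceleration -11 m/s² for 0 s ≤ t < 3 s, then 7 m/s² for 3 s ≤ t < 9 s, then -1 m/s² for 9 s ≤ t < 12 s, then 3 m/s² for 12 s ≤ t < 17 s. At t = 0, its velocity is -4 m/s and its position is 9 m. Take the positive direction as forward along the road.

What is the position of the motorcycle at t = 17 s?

-90.5 m

On each constant-a segment, Δv = aΔt and Δx = v₀Δt + ½aΔt²; chain segment to segment.
0–3 s: v starts -4 m/s; Δx = -4·3 + ½·-11·3² = -61.5 m; v ends -37 m/s.
3–9 s: v starts -37 m/s; Δx = -37·6 + ½·7·6² = -96 m; v ends 5 m/s.
9–12 s: v starts 5 m/s; Δx = 5·3 + ½·-1·3² = 10.5 m; v ends 2 m/s.
12–17 s: v starts 2 m/s; Δx = 2·5 + ½·3·5² = 47.5 m; v ends 17 m/s.
x(17) = 9 + Σ Δx = -90.5 m.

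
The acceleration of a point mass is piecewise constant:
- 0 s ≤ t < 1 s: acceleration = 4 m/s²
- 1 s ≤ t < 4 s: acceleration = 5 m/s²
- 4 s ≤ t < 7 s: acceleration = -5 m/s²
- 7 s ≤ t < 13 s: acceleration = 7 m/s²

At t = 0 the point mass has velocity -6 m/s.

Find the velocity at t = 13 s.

Δv equals the area under the a-t graph; then v = v₀ + Δv.
0–1 s: 4 × 1 = 4 m/s
1–4 s: 5 × 3 = 15 m/s
4–7 s: -5 × 3 = -15 m/s
7–13 s: 7 × 6 = 42 m/s
Δv = 46 m/s, so v(13) = -6 + (46) = 40 m/s.

40 m/s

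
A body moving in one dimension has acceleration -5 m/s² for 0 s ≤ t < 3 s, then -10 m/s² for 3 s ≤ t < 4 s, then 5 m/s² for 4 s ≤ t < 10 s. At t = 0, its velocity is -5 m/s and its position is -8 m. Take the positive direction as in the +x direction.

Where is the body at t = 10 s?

-160.5 m

On each constant-a segment, Δv = aΔt and Δx = v₀Δt + ½aΔt²; chain segment to segment.
0–3 s: v starts -5 m/s; Δx = -5·3 + ½·-5·3² = -37.5 m; v ends -20 m/s.
3–4 s: v starts -20 m/s; Δx = -20·1 + ½·-10·1² = -25 m; v ends -30 m/s.
4–10 s: v starts -30 m/s; Δx = -30·6 + ½·5·6² = -90 m; v ends 0 m/s.
x(10) = -8 + Σ Δx = -160.5 m.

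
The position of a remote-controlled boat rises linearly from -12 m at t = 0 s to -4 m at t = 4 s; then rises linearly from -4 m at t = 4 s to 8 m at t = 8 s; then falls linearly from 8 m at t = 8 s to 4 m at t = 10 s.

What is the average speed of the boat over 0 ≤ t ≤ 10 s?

2.4 m/s

Average speed = (total path length)/(elapsed time); on a piecewise-linear x-t graph the path length is Σ|Δx|.
0–4 s: |Δx| = |-4 − -12| = 8 m
4–8 s: |Δx| = |8 − -4| = 12 m
8–10 s: |Δx| = |4 − 8| = 4 m
Total path = 24 m; average speed = 24/10 = 2.4 m/s.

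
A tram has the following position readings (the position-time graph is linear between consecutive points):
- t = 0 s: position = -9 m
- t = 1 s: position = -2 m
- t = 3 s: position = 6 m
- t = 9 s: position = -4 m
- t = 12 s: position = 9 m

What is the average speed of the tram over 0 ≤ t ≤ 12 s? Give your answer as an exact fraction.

Average speed = (total path length)/(elapsed time); on a piecewise-linear x-t graph the path length is Σ|Δx|.
0–1 s: |Δx| = |-2 − -9| = 7 m
1–3 s: |Δx| = |6 − -2| = 8 m
3–9 s: |Δx| = |-4 − 6| = 10 m
9–12 s: |Δx| = |9 − -4| = 13 m
Total path = 38 m; average speed = 38/12 = 19/6 m/s.

19/6 m/s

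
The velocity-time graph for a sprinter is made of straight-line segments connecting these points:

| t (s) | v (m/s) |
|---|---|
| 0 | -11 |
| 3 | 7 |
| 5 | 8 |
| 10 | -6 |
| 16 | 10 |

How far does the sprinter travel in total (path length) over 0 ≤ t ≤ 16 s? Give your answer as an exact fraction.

1523/21 m

Total distance travelled is ∫|v| dt — sum the magnitudes of each area piece.
0–3 s: v = 0 at t = 11/6 s; triangle areas 121/12 + 49/12 = 85/6 m
3–5 s: |½(7 + 8)(2)| = 15 m
5–10 s: v = 0 at t = 55/7 s; triangle areas 80/7 + 45/7 = 125/7 m
10–16 s: v = 0 at t = 12.25 s; triangle areas 6.75 + 18.75 = 25.5 m
Total distance = 1523/21 m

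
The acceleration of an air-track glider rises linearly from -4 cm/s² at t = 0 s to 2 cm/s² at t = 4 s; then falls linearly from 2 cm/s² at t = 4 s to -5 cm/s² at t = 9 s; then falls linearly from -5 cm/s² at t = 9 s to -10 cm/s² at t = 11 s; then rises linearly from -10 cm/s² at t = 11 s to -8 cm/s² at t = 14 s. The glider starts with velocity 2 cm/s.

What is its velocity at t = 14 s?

-51.5 cm/s

Δv equals the area under the a-t graph; then v = v₀ + Δv.
0–4 s: ½(-4 + 2)(4) = -4 cm/s
4–9 s: ½(2 + -5)(5) = -7.5 cm/s
9–11 s: ½(-5 + -10)(2) = -15 cm/s
11–14 s: ½(-10 + -8)(3) = -27 cm/s
Δv = -53.5 cm/s, so v(14) = 2 + (-53.5) = -51.5 cm/s.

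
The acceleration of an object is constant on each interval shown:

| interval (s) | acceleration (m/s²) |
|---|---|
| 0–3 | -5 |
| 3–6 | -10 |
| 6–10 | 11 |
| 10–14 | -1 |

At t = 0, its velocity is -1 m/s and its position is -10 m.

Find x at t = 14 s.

-240.5 m

On each constant-a segment, Δv = aΔt and Δx = v₀Δt + ½aΔt²; chain segment to segment.
0–3 s: v starts -1 m/s; Δx = -1·3 + ½·-5·3² = -25.5 m; v ends -16 m/s.
3–6 s: v starts -16 m/s; Δx = -16·3 + ½·-10·3² = -93 m; v ends -46 m/s.
6–10 s: v starts -46 m/s; Δx = -46·4 + ½·11·4² = -96 m; v ends -2 m/s.
10–14 s: v starts -2 m/s; Δx = -2·4 + ½·-1·4² = -16 m; v ends -6 m/s.
x(14) = -10 + Σ Δx = -240.5 m.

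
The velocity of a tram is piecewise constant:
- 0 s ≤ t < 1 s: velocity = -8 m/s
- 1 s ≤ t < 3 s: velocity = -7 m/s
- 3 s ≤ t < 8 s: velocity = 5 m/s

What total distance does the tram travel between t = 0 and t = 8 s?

47 m

Total distance travelled is ∫|v| dt — sum the magnitudes of each area piece.
0–1 s: |-8| × 1 = 8 m
1–3 s: |-7| × 2 = 14 m
3–8 s: |5| × 5 = 25 m
Total distance = 47 m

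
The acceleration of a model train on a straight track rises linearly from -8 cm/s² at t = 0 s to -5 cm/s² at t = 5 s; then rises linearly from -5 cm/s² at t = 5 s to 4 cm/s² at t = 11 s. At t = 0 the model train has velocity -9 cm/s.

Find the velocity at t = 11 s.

-44.5 cm/s

Δv equals the area under the a-t graph; then v = v₀ + Δv.
0–5 s: ½(-8 + -5)(5) = -32.5 cm/s
5–11 s: ½(-5 + 4)(6) = -3 cm/s
Δv = -35.5 cm/s, so v(11) = -9 + (-35.5) = -44.5 cm/s.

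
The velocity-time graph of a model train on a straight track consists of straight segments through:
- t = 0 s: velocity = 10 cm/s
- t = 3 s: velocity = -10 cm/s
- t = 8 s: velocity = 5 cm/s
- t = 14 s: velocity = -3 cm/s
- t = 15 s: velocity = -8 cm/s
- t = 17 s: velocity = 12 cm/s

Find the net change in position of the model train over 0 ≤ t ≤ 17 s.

-8 cm

Net displacement equals the area under the velocity-time graph (areas below the axis count negative).
0–3 s: ½(10 + -10)(3) = 0 cm
3–8 s: ½(-10 + 5)(5) = -12.5 cm
8–14 s: ½(5 + -3)(6) = 6 cm
14–15 s: ½(-3 + -8)(1) = -5.5 cm
15–17 s: ½(-8 + 12)(2) = 4 cm
Net displacement = -8 cm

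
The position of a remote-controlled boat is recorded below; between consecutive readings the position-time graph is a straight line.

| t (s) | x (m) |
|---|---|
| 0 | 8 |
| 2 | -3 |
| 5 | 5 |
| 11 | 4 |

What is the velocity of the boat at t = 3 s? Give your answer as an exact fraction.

Velocity is the slope of the x-t graph on 2–5 s: (5 − -3)/(5 − 2) = 8/3 m/s.

8/3 m/s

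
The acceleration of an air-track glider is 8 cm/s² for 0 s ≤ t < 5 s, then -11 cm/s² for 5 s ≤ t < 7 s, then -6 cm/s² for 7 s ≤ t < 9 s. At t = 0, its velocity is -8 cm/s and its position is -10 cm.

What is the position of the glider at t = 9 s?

100 cm

On each constant-a segment, Δv = aΔt and Δx = v₀Δt + ½aΔt²; chain segment to segment.
0–5 s: v starts -8 cm/s; Δx = -8·5 + ½·8·5² = 60 cm; v ends 32 cm/s.
5–7 s: v starts 32 cm/s; Δx = 32·2 + ½·-11·2² = 42 cm; v ends 10 cm/s.
7–9 s: v starts 10 cm/s; Δx = 10·2 + ½·-6·2² = 8 cm; v ends -2 cm/s.
x(9) = -10 + Σ Δx = 100 cm.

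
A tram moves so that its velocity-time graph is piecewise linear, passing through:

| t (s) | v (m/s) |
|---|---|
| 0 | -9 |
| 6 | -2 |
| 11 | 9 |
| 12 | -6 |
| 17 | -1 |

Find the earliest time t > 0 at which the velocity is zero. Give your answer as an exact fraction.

v changes sign on 6–11 s (from -2 to 9); the graph is linear there, so v = 0 at t = 6 + (2)·(11 − 6)/(9 − -2) = 76/11 s.

t = 76/11 s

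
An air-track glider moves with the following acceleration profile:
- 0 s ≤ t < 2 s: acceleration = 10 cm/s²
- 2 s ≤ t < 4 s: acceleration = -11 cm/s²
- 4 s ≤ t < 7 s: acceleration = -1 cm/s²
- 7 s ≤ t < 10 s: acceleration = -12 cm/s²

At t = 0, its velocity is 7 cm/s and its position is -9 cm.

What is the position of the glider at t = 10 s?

On each constant-a segment, Δv = aΔt and Δx = v₀Δt + ½aΔt²; chain segment to segment.
0–2 s: v starts 7 cm/s; Δx = 7·2 + ½·10·2² = 34 cm; v ends 27 cm/s.
2–4 s: v starts 27 cm/s; Δx = 27·2 + ½·-11·2² = 32 cm; v ends 5 cm/s.
4–7 s: v starts 5 cm/s; Δx = 5·3 + ½·-1·3² = 10.5 cm; v ends 2 cm/s.
7–10 s: v starts 2 cm/s; Δx = 2·3 + ½·-12·3² = -48 cm; v ends -34 cm/s.
x(10) = -9 + Σ Δx = 19.5 cm.

19.5 cm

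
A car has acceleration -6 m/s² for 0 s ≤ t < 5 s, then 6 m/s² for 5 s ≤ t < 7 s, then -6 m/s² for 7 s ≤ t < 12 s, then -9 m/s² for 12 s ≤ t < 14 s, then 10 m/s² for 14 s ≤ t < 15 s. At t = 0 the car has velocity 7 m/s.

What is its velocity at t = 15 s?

-49 m/s

Δv equals the area under the a-t graph; then v = v₀ + Δv.
0–5 s: -6 × 5 = -30 m/s
5–7 s: 6 × 2 = 12 m/s
7–12 s: -6 × 5 = -30 m/s
12–14 s: -9 × 2 = -18 m/s
14–15 s: 10 × 1 = 10 m/s
Δv = -56 m/s, so v(15) = 7 + (-56) = -49 m/s.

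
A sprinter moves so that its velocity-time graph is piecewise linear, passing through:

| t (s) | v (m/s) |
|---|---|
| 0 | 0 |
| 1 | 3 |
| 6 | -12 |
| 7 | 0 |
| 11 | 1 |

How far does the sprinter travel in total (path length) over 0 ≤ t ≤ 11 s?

Total distance travelled is ∫|v| dt — sum the magnitudes of each area piece.
0–1 s: |½(0 + 3)(1)| = 1.5 m
1–6 s: v = 0 at t = 2 s; triangle areas 1.5 + 24 = 25.5 m
6–7 s: |½(-12 + 0)(1)| = 6 m
7–11 s: |½(0 + 1)(4)| = 2 m
Total distance = 35 m

35 m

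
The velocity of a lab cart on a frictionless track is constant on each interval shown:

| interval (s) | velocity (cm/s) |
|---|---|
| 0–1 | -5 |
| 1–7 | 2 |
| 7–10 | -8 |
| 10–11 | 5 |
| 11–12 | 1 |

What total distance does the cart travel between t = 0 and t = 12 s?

47 cm

Total distance travelled is ∫|v| dt — sum the magnitudes of each area piece.
0–1 s: |-5| × 1 = 5 cm
1–7 s: |2| × 6 = 12 cm
7–10 s: |-8| × 3 = 24 cm
10–11 s: |5| × 1 = 5 cm
11–12 s: |1| × 1 = 1 cm
Total distance = 47 cm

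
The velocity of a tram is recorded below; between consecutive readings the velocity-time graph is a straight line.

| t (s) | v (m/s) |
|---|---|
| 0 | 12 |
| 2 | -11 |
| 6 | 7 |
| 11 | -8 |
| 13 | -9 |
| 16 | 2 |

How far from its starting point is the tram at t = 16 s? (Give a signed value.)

Net displacement equals the area under the velocity-time graph (areas below the axis count negative).
0–2 s: ½(12 + -11)(2) = 1 m
2–6 s: ½(-11 + 7)(4) = -8 m
6–11 s: ½(7 + -8)(5) = -2.5 m
11–13 s: ½(-8 + -9)(2) = -17 m
13–16 s: ½(-9 + 2)(3) = -10.5 m
Net displacement = -37 m

-37 m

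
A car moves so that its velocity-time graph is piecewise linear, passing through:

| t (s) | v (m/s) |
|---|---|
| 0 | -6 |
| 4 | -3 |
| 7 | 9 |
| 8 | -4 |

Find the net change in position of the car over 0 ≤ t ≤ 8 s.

Net displacement equals the area under the velocity-time graph (areas below the axis count negative).
0–4 s: ½(-6 + -3)(4) = -18 m
4–7 s: ½(-3 + 9)(3) = 9 m
7–8 s: ½(9 + -4)(1) = 2.5 m
Net displacement = -6.5 m

-6.5 m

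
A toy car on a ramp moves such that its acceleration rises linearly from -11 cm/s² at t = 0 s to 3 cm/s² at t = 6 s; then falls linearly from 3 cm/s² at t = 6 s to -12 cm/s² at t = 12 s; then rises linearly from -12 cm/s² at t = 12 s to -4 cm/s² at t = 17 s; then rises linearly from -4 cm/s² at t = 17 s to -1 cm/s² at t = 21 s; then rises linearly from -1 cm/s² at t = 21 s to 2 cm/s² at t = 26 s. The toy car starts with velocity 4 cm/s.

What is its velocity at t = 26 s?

Δv equals the area under the a-t graph; then v = v₀ + Δv.
0–6 s: ½(-11 + 3)(6) = -24 cm/s
6–12 s: ½(3 + -12)(6) = -27 cm/s
12–17 s: ½(-12 + -4)(5) = -40 cm/s
17–21 s: ½(-4 + -1)(4) = -10 cm/s
21–26 s: ½(-1 + 2)(5) = 2.5 cm/s
Δv = -98.5 cm/s, so v(26) = 4 + (-98.5) = -94.5 cm/s.

-94.5 cm/s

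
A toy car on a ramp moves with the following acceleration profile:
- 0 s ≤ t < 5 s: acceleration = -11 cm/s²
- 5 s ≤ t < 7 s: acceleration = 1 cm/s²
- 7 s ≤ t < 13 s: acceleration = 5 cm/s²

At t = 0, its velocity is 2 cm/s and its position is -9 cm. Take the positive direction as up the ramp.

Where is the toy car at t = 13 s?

On each constant-a segment, Δv = aΔt and Δx = v₀Δt + ½aΔt²; chain segment to segment.
0–5 s: v starts 2 cm/s; Δx = 2·5 + ½·-11·5² = -127.5 cm; v ends -53 cm/s.
5–7 s: v starts -53 cm/s; Δx = -53·2 + ½·1·2² = -104 cm; v ends -51 cm/s.
7–13 s: v starts -51 cm/s; Δx = -51·6 + ½·5·6² = -216 cm; v ends -21 cm/s.
x(13) = -9 + Σ Δx = -456.5 cm.

-456.5 cm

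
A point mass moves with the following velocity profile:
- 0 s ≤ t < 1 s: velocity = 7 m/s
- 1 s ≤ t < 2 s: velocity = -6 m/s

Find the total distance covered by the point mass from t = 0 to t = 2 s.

Total distance travelled is ∫|v| dt — sum the magnitudes of each area piece.
0–1 s: |7| × 1 = 7 m
1–2 s: |-6| × 1 = 6 m
Total distance = 13 m

13 m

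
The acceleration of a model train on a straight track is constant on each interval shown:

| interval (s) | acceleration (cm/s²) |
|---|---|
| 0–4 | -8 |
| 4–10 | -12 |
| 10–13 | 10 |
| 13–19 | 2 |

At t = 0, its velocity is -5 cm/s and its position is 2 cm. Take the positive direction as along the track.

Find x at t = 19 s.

-1240 cm

On each constant-a segment, Δv = aΔt and Δx = v₀Δt + ½aΔt²; chain segment to segment.
0–4 s: v starts -5 cm/s; Δx = -5·4 + ½·-8·4² = -84 cm; v ends -37 cm/s.
4–10 s: v starts -37 cm/s; Δx = -37·6 + ½·-12·6² = -438 cm; v ends -109 cm/s.
10–13 s: v starts -109 cm/s; Δx = -109·3 + ½·10·3² = -282 cm; v ends -79 cm/s.
13–19 s: v starts -79 cm/s; Δx = -79·6 + ½·2·6² = -438 cm; v ends -67 cm/s.
x(19) = 2 + Σ Δx = -1240 cm.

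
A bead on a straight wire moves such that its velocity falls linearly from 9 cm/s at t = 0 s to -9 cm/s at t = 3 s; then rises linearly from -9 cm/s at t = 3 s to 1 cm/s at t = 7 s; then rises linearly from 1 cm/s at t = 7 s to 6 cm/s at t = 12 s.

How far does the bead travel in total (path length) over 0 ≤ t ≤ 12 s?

47.4 cm

Distance (not displacement) is the total path length: add the absolute areas under v-t.
0–3 s: v = 0 at t = 1.5 s; triangle areas 6.75 + 6.75 = 13.5 cm
3–7 s: v = 0 at t = 6.6 s; triangle areas 16.2 + 0.2 = 16.4 cm
7–12 s: |½(1 + 6)(5)| = 17.5 cm
Total distance = 47.4 cm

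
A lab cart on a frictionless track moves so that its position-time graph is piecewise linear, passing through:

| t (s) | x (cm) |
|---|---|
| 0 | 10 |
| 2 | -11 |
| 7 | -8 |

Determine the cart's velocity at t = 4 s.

Velocity is the slope of the x-t graph on 2–7 s: (-8 − -11)/(7 − 2) = 0.6 cm/s.

0.6 cm/s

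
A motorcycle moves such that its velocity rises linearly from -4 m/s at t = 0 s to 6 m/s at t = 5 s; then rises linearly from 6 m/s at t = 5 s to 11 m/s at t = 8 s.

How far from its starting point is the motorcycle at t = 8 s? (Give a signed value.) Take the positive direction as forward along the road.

30.5 m

Displacement is the signed area under the v-t curve.
0–5 s: ½(-4 + 6)(5) = 5 m
5–8 s: ½(6 + 11)(3) = 25.5 m
Net displacement = 30.5 m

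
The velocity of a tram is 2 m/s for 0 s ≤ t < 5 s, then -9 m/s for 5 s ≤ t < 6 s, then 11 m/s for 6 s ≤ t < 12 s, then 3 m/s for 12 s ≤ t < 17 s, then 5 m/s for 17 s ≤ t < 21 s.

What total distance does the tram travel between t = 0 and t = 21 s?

120 m

Total distance travelled is ∫|v| dt — sum the magnitudes of each area piece.
0–5 s: |2| × 5 = 10 m
5–6 s: |-9| × 1 = 9 m
6–12 s: |11| × 6 = 66 m
12–17 s: |3| × 5 = 15 m
17–21 s: |5| × 4 = 20 m
Total distance = 120 m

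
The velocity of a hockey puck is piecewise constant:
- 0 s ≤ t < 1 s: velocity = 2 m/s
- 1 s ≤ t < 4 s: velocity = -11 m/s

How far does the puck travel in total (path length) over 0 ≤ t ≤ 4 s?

Distance (not displacement) is the total path length: add the absolute areas under v-t.
0–1 s: |2| × 1 = 2 m
1–4 s: |-11| × 3 = 33 m
Total distance = 35 m

35 m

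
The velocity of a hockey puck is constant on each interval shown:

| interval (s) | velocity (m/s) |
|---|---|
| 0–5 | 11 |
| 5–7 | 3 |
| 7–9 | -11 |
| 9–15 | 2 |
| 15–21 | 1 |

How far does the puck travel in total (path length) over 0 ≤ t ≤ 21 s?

Distance (not displacement) is the total path length: add the absolute areas under v-t.
0–5 s: |11| × 5 = 55 m
5–7 s: |3| × 2 = 6 m
7–9 s: |-11| × 2 = 22 m
9–15 s: |2| × 6 = 12 m
15–21 s: |1| × 6 = 6 m
Total distance = 101 m

101 m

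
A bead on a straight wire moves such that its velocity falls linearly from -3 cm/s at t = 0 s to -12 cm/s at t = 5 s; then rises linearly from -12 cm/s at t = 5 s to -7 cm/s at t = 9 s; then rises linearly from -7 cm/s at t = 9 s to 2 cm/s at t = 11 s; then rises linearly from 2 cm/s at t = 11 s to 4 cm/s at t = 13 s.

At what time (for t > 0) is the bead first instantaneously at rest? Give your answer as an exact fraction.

t = 95/9 s

v changes sign on 9–11 s (from -7 to 2); the graph is linear there, so v = 0 at t = 9 + (7)·(11 − 9)/(2 − -7) = 95/9 s.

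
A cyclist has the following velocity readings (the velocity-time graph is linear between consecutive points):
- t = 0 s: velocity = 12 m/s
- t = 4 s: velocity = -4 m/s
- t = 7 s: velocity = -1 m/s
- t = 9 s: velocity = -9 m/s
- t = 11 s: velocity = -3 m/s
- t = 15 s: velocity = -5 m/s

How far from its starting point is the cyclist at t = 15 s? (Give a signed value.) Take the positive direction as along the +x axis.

-29.5 m

Displacement is the signed area under the v-t curve.
0–4 s: ½(12 + -4)(4) = 16 m
4–7 s: ½(-4 + -1)(3) = -7.5 m
7–9 s: ½(-1 + -9)(2) = -10 m
9–11 s: ½(-9 + -3)(2) = -12 m
11–15 s: ½(-3 + -5)(4) = -16 m
Net displacement = -29.5 m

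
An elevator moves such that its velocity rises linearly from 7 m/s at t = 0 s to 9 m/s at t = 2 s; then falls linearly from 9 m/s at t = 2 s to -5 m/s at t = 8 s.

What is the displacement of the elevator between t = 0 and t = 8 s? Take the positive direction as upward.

28 m

Displacement is the signed area under the v-t curve.
0–2 s: ½(7 + 9)(2) = 16 m
2–8 s: ½(9 + -5)(6) = 12 m
Net displacement = 28 m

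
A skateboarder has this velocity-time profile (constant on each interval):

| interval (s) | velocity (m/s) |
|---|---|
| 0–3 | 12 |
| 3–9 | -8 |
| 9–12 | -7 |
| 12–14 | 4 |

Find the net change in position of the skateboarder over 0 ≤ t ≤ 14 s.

-25 m

Net displacement equals the area under the velocity-time graph (areas below the axis count negative).
0–3 s: 12 × 3 = 36 m
3–9 s: -8 × 6 = -48 m
9–12 s: -7 × 3 = -21 m
12–14 s: 4 × 2 = 8 m
Net displacement = -25 m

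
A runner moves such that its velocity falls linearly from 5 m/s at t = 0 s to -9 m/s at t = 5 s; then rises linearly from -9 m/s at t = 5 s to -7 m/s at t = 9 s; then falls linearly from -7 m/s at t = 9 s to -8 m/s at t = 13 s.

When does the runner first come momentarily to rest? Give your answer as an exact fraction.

v changes sign on 0–5 s (from 5 to -9); the graph is linear there, so v = 0 at t = 0 + (-5)·(5 − 0)/(-9 − 5) = 25/14 s.

t = 25/14 s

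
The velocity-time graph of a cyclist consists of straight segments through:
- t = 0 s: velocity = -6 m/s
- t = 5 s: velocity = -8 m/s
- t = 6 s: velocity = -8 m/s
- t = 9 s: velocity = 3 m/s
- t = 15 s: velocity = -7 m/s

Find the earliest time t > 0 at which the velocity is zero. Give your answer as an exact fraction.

v changes sign on 6–9 s (from -8 to 3); the graph is linear there, so v = 0 at t = 6 + (8)·(9 − 6)/(3 − -8) = 90/11 s.

t = 90/11 s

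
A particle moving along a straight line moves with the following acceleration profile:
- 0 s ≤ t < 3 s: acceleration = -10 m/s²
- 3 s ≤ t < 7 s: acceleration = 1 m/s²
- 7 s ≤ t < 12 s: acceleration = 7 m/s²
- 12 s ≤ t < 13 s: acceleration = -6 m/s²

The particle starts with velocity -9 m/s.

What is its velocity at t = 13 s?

-6 m/s

Δv equals the area under the a-t graph; then v = v₀ + Δv.
0–3 s: -10 × 3 = -30 m/s
3–7 s: 1 × 4 = 4 m/s
7–12 s: 7 × 5 = 35 m/s
12–13 s: -6 × 1 = -6 m/s
Δv = 3 m/s, so v(13) = -9 + (3) = -6 m/s.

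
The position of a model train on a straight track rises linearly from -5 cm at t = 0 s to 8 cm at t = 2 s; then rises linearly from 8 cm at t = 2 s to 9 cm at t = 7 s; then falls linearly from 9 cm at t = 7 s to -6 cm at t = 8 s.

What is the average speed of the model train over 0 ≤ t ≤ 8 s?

Average speed = (total path length)/(elapsed time); on a piecewise-linear x-t graph the path length is Σ|Δx|.
0–2 s: |Δx| = |8 − -5| = 13 cm
2–7 s: |Δx| = |9 − 8| = 1 cm
7–8 s: |Δx| = |-6 − 9| = 15 cm
Total path = 29 cm; average speed = 29/8 = 3.625 cm/s.

3.625 cm/s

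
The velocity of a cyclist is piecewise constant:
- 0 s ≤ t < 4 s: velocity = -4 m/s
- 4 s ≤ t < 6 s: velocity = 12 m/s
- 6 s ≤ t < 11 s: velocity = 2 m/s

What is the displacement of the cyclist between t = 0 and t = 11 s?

18 m

Displacement is the signed area under the v-t curve.
0–4 s: -4 × 4 = -16 m
4–6 s: 12 × 2 = 24 m
6–11 s: 2 × 5 = 10 m
Net displacement = 18 m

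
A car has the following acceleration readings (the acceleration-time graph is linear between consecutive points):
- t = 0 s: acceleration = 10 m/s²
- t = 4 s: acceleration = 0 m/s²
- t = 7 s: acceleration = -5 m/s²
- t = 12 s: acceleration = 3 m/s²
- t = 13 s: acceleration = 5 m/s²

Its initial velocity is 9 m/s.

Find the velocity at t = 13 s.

Δv equals the area under the a-t graph; then v = v₀ + Δv.
0–4 s: ½(10 + 0)(4) = 20 m/s
4–7 s: ½(0 + -5)(3) = -7.5 m/s
7–12 s: ½(-5 + 3)(5) = -5 m/s
12–13 s: ½(3 + 5)(1) = 4 m/s
Δv = 11.5 m/s, so v(13) = 9 + (11.5) = 20.5 m/s.

20.5 m/s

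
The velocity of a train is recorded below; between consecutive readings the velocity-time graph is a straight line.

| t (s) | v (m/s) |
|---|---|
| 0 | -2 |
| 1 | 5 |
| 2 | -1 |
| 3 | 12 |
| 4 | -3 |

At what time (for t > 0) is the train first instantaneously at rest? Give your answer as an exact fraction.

t = 2/7 s

v changes sign on 0–1 s (from -2 to 5); the graph is linear there, so v = 0 at t = 0 + (2)·(1 − 0)/(5 − -2) = 2/7 s.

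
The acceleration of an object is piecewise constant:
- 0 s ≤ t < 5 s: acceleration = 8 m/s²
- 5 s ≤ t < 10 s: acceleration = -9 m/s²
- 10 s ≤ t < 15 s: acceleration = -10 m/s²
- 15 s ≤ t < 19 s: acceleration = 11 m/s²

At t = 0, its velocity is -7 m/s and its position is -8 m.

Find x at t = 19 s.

-235.5 m

On each constant-a segment, Δv = aΔt and Δx = v₀Δt + ½aΔt²; chain segment to segment.
0–5 s: v starts -7 m/s; Δx = -7·5 + ½·8·5² = 65 m; v ends 33 m/s.
5–10 s: v starts 33 m/s; Δx = 33·5 + ½·-9·5² = 52.5 m; v ends -12 m/s.
10–15 s: v starts -12 m/s; Δx = -12·5 + ½·-10·5² = -185 m; v ends -62 m/s.
15–19 s: v starts -62 m/s; Δx = -62·4 + ½·11·4² = -160 m; v ends -18 m/s.
x(19) = -8 + Σ Δx = -235.5 m.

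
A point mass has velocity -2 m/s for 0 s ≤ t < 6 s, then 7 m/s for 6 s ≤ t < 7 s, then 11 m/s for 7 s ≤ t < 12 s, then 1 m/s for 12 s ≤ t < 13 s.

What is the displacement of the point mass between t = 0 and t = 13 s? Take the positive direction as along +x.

51 m

Displacement is the signed area under the v-t curve.
0–6 s: -2 × 6 = -12 m
6–7 s: 7 × 1 = 7 m
7–12 s: 11 × 5 = 55 m
12–13 s: 1 × 1 = 1 m
Net displacement = 51 m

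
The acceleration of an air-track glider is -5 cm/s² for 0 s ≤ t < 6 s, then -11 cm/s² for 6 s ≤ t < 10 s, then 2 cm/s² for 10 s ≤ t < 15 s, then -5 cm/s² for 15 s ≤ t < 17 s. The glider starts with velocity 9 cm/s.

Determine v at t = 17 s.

Δv equals the area under the a-t graph; then v = v₀ + Δv.
0–6 s: -5 × 6 = -30 cm/s
6–10 s: -11 × 4 = -44 cm/s
10–15 s: 2 × 5 = 10 cm/s
15–17 s: -5 × 2 = -10 cm/s
Δv = -74 cm/s, so v(17) = 9 + (-74) = -65 cm/s.

-65 cm/s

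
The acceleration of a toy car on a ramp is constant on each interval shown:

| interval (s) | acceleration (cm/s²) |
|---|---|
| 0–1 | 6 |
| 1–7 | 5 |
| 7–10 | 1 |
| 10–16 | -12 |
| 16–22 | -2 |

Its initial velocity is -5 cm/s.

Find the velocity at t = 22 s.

-50 cm/s

Δv equals the area under the a-t graph; then v = v₀ + Δv.
0–1 s: 6 × 1 = 6 cm/s
1–7 s: 5 × 6 = 30 cm/s
7–10 s: 1 × 3 = 3 cm/s
10–16 s: -12 × 6 = -72 cm/s
16–22 s: -2 × 6 = -12 cm/s
Δv = -45 cm/s, so v(22) = -5 + (-45) = -50 cm/s.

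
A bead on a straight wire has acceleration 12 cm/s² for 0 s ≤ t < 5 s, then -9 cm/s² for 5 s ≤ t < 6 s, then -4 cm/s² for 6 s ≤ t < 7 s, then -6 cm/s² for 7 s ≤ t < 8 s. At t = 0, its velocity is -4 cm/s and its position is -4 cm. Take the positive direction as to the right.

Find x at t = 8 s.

262.5 cm

On each constant-a segment, Δv = aΔt and Δx = v₀Δt + ½aΔt²; chain segment to segment.
0–5 s: v starts -4 cm/s; Δx = -4·5 + ½·12·5² = 130 cm; v ends 56 cm/s.
5–6 s: v starts 56 cm/s; Δx = 56·1 + ½·-9·1² = 51.5 cm; v ends 47 cm/s.
6–7 s: v starts 47 cm/s; Δx = 47·1 + ½·-4·1² = 45 cm; v ends 43 cm/s.
7–8 s: v starts 43 cm/s; Δx = 43·1 + ½·-6·1² = 40 cm; v ends 37 cm/s.
x(8) = -4 + Σ Δx = 262.5 cm.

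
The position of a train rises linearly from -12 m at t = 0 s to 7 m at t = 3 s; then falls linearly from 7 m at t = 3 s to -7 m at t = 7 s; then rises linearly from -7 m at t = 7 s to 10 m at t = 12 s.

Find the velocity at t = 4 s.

Velocity is the slope of the x-t graph on 3–7 s: (-7 − 7)/(7 − 3) = -3.5 m/s.

-3.5 m/s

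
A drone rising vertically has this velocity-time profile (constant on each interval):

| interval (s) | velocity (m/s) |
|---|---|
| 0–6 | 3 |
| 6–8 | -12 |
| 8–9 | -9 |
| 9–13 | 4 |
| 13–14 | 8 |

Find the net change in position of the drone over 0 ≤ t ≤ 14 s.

Net displacement equals the area under the velocity-time graph (areas below the axis count negative).
0–6 s: 3 × 6 = 18 m
6–8 s: -12 × 2 = -24 m
8–9 s: -9 × 1 = -9 m
9–13 s: 4 × 4 = 16 m
13–14 s: 8 × 1 = 8 m
Net displacement = 9 m

9 m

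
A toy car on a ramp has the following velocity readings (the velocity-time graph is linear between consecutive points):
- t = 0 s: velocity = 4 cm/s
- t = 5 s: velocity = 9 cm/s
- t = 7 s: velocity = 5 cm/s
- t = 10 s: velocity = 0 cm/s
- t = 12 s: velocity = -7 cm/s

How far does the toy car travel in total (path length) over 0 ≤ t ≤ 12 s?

61 cm

Distance (not displacement) is the total path length: add the absolute areas under v-t.
0–5 s: |½(4 + 9)(5)| = 32.5 cm
5–7 s: |½(9 + 5)(2)| = 14 cm
7–10 s: |½(5 + 0)(3)| = 7.5 cm
10–12 s: |½(0 + -7)(2)| = 7 cm
Total distance = 61 cm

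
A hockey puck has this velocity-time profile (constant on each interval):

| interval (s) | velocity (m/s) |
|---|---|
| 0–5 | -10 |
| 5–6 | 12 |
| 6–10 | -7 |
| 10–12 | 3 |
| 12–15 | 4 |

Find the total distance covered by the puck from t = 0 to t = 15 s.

108 m

Total distance travelled is ∫|v| dt — sum the magnitudes of each area piece.
0–5 s: |-10| × 5 = 50 m
5–6 s: |12| × 1 = 12 m
6–10 s: |-7| × 4 = 28 m
10–12 s: |3| × 2 = 6 m
12–15 s: |4| × 3 = 12 m
Total distance = 108 m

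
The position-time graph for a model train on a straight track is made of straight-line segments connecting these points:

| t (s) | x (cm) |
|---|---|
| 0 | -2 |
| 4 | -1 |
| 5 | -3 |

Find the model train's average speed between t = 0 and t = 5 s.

Average speed = (total path length)/(elapsed time); on a piecewise-linear x-t graph the path length is Σ|Δx|.
0–4 s: |Δx| = |-1 − -2| = 1 cm
4–5 s: |Δx| = |-3 − -1| = 2 cm
Total path = 3 cm; average speed = 3/5 = 0.6 cm/s.

0.6 cm/s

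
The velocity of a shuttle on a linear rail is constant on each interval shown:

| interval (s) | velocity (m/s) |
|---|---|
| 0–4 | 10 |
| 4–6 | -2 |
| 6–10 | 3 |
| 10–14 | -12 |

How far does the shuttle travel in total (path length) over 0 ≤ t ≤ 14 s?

104 m

Distance (not displacement) is the total path length: add the absolute areas under v-t.
0–4 s: |10| × 4 = 40 m
4–6 s: |-2| × 2 = 4 m
6–10 s: |3| × 4 = 12 m
10–14 s: |-12| × 4 = 48 m
Total distance = 104 m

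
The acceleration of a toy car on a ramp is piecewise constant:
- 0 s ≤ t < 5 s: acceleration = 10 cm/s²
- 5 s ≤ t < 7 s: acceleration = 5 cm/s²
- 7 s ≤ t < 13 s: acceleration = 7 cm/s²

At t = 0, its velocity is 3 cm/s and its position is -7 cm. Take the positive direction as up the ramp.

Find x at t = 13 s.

On each constant-a segment, Δv = aΔt and Δx = v₀Δt + ½aΔt²; chain segment to segment.
0–5 s: v starts 3 cm/s; Δx = 3·5 + ½·10·5² = 140 cm; v ends 53 cm/s.
5–7 s: v starts 53 cm/s; Δx = 53·2 + ½·5·2² = 116 cm; v ends 63 cm/s.
7–13 s: v starts 63 cm/s; Δx = 63·6 + ½·7·6² = 504 cm; v ends 105 cm/s.
x(13) = -7 + Σ Δx = 753 cm.

753 cm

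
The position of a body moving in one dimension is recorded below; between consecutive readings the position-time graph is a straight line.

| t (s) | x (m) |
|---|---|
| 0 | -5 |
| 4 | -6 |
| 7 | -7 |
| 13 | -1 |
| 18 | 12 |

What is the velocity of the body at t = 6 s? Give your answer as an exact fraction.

Velocity is the slope of the x-t graph on 4–7 s: (-7 − -6)/(7 − 4) = -1/3 m/s.

-1/3 m/s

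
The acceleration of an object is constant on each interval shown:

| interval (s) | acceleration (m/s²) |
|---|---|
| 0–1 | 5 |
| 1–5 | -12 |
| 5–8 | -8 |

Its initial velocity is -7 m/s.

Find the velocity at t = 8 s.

-74 m/s

Δv equals the area under the a-t graph; then v = v₀ + Δv.
0–1 s: 5 × 1 = 5 m/s
1–5 s: -12 × 4 = -48 m/s
5–8 s: -8 × 3 = -24 m/s
Δv = -67 m/s, so v(8) = -7 + (-67) = -74 m/s.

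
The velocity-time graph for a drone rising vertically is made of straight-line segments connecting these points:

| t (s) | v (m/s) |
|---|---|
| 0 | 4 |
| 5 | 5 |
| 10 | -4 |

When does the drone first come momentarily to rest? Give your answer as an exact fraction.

t = 70/9 s

v changes sign on 5–10 s (from 5 to -4); the graph is linear there, so v = 0 at t = 5 + (-5)·(10 − 5)/(-4 − 5) = 70/9 s.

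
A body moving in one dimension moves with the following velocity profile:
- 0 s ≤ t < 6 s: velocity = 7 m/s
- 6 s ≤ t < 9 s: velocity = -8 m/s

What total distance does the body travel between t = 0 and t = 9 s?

Distance (not displacement) is the total path length: add the absolute areas under v-t.
0–6 s: |7| × 6 = 42 m
6–9 s: |-8| × 3 = 24 m
Total distance = 66 m

66 m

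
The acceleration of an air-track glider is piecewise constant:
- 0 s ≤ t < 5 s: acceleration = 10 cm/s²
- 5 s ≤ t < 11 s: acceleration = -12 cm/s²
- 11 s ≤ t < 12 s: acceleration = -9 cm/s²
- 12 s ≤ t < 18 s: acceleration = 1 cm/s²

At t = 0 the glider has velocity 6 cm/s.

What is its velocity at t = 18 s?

Δv equals the area under the a-t graph; then v = v₀ + Δv.
0–5 s: 10 × 5 = 50 cm/s
5–11 s: -12 × 6 = -72 cm/s
11–12 s: -9 × 1 = -9 cm/s
12–18 s: 1 × 6 = 6 cm/s
Δv = -25 cm/s, so v(18) = 6 + (-25) = -19 cm/s.

-19 cm/s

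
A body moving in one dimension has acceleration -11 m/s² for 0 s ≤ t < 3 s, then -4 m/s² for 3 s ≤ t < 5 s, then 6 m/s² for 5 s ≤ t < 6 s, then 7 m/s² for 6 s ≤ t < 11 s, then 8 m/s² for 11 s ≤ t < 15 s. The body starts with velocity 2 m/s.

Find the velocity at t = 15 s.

Δv equals the area under the a-t graph; then v = v₀ + Δv.
0–3 s: -11 × 3 = -33 m/s
3–5 s: -4 × 2 = -8 m/s
5–6 s: 6 × 1 = 6 m/s
6–11 s: 7 × 5 = 35 m/s
11–15 s: 8 × 4 = 32 m/s
Δv = 32 m/s, so v(15) = 2 + (32) = 34 m/s.

34 m/s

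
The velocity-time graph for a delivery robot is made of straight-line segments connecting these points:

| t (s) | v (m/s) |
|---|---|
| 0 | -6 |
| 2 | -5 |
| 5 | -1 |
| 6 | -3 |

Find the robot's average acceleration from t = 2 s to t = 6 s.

Average acceleration = Δv/Δt = (-3 − -5)/(6 − 2) = 0.5 m/s².

0.5 m/s²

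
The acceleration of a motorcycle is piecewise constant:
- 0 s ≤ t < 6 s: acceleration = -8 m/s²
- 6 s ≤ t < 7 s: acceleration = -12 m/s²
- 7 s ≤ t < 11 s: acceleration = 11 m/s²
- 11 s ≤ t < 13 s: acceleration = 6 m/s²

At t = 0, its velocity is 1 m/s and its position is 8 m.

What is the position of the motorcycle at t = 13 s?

On each constant-a segment, Δv = aΔt and Δx = v₀Δt + ½aΔt²; chain segment to segment.
0–6 s: v starts 1 m/s; Δx = 1·6 + ½·-8·6² = -138 m; v ends -47 m/s.
6–7 s: v starts -47 m/s; Δx = -47·1 + ½·-12·1² = -53 m; v ends -59 m/s.
7–11 s: v starts -59 m/s; Δx = -59·4 + ½·11·4² = -148 m; v ends -15 m/s.
11–13 s: v starts -15 m/s; Δx = -15·2 + ½·6·2² = -18 m; v ends -3 m/s.
x(13) = 8 + Σ Δx = -349 m.

-349 m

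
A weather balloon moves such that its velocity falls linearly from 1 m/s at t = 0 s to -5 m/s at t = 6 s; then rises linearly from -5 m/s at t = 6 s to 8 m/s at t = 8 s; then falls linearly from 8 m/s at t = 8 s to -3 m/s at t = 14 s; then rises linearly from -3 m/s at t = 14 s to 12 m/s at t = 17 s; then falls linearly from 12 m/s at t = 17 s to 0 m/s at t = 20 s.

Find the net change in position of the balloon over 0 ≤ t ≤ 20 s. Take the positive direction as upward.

37.5 m

Net displacement equals the area under the velocity-time graph (areas below the axis count negative).
0–6 s: ½(1 + -5)(6) = -12 m
6–8 s: ½(-5 + 8)(2) = 3 m
8–14 s: ½(8 + -3)(6) = 15 m
14–17 s: ½(-3 + 12)(3) = 13.5 m
17–20 s: ½(12 + 0)(3) = 18 m
Net displacement = 37.5 m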